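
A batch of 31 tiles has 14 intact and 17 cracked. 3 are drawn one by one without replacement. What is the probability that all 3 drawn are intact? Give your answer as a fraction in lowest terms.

364/4495

Multiply the conditional probabilities at each draw: 14/31 · 13/30 · 12/29 = 2184/26970 = 364/4495.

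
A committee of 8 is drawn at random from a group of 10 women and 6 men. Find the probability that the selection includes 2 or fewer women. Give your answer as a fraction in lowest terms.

1/286

There are C(16,8) = 12870 ways to choose the 8.
Favorable selections (2 or fewer women): C(10,2)·C(6,6) = 45.
Probability = 45/12870 = 1/286.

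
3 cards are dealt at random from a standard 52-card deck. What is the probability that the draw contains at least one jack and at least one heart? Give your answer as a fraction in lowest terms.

33/260

There are C(52,3) = 22100 possible draws.
By inclusion-exclusion on the complements, draws missing all jacks or all hearts: C(48,3) + C(39,3) − C(36,3) = 17296 + 9139 − 7140 = 19295.
So draws with at least one of each: 22100 − 19295 = 2805, probability 2805/22100 = 33/260.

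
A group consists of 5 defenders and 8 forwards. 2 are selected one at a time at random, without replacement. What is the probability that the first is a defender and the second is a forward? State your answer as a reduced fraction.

Multiply the conditional probabilities at each draw: 5/13 · 8/12 = 40/156 = 10/39.

10/39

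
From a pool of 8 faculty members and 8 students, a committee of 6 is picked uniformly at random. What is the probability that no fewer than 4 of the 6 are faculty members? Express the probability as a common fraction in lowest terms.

87/286

There are C(16,6) = 8008 ways to choose the 6.
Favorable selections (no fewer than 4 faculty members): C(8,4)·C(8,2) + C(8,5)·C(8,1) + C(8,6)·C(8,0) = 1960 + 448 + 28 = 2436.
Probability = 2436/8008 = 87/286.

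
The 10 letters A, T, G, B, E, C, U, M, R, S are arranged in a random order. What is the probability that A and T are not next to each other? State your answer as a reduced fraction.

4/5

There are 10! = 3628800 arrangements.
Arrangements with A and T adjacent: 2·9! = 725760.
So not adjacent: 3628800 − 725760 = 2903040, probability 2903040/3628800 = 4/5.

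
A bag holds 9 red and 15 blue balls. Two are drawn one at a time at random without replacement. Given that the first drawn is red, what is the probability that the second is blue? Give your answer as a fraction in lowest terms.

15/23

After removing one red, 23 remain: 8 red and 15 blue.
So the probability the next is blue is 15/23.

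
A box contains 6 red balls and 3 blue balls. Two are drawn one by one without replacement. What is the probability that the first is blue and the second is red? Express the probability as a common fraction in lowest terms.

1/4

Multiply the conditional probabilities at each draw: 3/9 · 6/8 = 18/72 = 1/4.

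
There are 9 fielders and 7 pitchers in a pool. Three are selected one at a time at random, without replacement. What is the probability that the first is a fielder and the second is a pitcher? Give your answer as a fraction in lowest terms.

21/80

Multiply the conditional probabilities at each draw: 9/16 · 7/15 = 63/240 = 21/80.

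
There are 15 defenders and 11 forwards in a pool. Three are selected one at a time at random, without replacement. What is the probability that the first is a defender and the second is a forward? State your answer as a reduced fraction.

Multiply the conditional probabilities at each draw: 15/26 · 11/25 = 165/650 = 33/130.

33/130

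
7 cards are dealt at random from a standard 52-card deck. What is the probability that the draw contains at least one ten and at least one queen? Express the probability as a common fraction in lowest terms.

3105873/16723070

There are C(52,7) = 133784560 possible draws.
By inclusion-exclusion on the complements, draws missing all tens or all queens: C(48,7) + C(48,7) − C(44,7) = 73629072 + 73629072 − 38320568 = 108937576.
So draws with at least one of each: 133784560 − 108937576 = 24846984, probability 24846984/133784560 = 3105873/16723070.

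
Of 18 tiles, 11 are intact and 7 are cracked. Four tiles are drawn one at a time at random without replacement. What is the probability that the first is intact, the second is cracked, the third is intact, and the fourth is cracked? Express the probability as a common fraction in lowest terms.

77/1224

Multiply the conditional probabilities at each draw: 11/18 · 7/17 · 10/16 · 6/15 = 4620/73440 = 77/1224.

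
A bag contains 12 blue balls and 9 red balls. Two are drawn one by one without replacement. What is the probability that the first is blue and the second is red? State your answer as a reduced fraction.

Multiply the conditional probabilities at each draw: 12/21 · 9/20 = 108/420 = 9/35.

9/35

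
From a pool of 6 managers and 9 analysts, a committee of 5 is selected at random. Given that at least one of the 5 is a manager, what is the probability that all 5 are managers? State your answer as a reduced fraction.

Work in counts. Selections with at least one manager: C(15,5) − C(9,5) = 3003 − 126 = 2877.
Of those, selections where all 5 are managers: C(6,5) = 6.
Conditional probability = 6/2877 = 2/959.

2/959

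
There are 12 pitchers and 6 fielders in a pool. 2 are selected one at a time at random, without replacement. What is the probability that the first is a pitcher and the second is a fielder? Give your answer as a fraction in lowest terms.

Multiply the conditional probabilities at each draw: 12/18 · 6/17 = 72/306 = 4/17.

4/17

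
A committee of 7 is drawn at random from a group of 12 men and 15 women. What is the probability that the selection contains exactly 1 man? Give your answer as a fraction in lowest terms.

14/207

There are C(27,7) = 888030 ways to choose 7 from 27.
Selections with exactly 1 man: choose 1 of the 12 men and 6 of the 15 women, C(12,1)·C(15,6) = 12·5005 = 60060.
Probability = 60060/888030 = 14/207.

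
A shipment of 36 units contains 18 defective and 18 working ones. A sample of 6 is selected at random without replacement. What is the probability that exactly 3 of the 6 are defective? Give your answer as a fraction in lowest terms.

816/2387

Total number of selections: C(36,6) = 1947792.
Selections with exactly 3 defective: choose 3 of the 18 defective and 3 of the 18 working, C(18,3)·C(18,3) = 816·816 = 665856.
Probability = 665856/1947792 = 816/2387.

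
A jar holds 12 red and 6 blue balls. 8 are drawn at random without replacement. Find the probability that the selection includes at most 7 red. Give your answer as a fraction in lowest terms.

437/442

There are C(18,8) = 43758 ways to choose the 8.
The complement is exactly 8 red: C(12,8)·C(6,0) = 495.
Probability = 1 − 495/43758 = 43263/43758 = 437/442.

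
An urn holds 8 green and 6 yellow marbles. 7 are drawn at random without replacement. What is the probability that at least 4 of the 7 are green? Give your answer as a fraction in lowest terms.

302/429

Total selections: C(14,7) = 3432.
Count the complement (fewer than 4 green): C(8,1)·C(6,6) + C(8,2)·C(6,5) + C(8,3)·C(6,4) = 8 + 168 + 840 = 1016.
Probability = 1 − 1016/3432 = 2416/3432 = 302/429.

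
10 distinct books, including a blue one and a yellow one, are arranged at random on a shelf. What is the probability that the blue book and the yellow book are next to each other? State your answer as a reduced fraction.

There are 10! = 3628800 arrangements.
Treat the blue book and the yellow book as a block: 9! arrangements of the blocks × 2 orders within the block = 2·362880 = 725760.
Probability = 725760/3628800 = 1/5.

1/5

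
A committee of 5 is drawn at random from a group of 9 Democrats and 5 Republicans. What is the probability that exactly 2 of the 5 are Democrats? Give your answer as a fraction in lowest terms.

180/1001

There are C(14,5) = 2002 ways to choose 5 from 14.
Selections with exactly 2 Democrats: choose 2 of the 9 Democrats and 3 of the 5 Republicans, C(9,2)·C(5,3) = 36·10 = 360.
Probability = 360/2002 = 180/1001.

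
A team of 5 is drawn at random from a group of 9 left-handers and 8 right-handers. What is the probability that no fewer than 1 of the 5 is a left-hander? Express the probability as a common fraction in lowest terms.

219/221

Total selections: C(17,5) = 6188.
Favorable selections (no fewer than 1 left-hander): C(9,1)·C(8,4) + C(9,2)·C(8,3) + C(9,3)·C(8,2) + C(9,4)·C(8,1) + C(9,5)·C(8,0) = 630 + 2016 + 2352 + 1008 + 126 = 6132.
Probability = 6132/6188 = 219/221.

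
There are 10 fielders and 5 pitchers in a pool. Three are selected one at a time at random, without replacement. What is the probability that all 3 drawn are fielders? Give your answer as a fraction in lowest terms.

24/91

Multiply the conditional probabilities at each draw: 10/15 · 9/14 · 8/13 = 720/2730 = 24/91.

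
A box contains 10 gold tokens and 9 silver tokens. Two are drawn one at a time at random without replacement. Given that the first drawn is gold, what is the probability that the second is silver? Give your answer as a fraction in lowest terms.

After removing one gold, 18 remain: 9 gold and 9 silver.
So the probability the next is silver is 9/18 = 1/2.

1/2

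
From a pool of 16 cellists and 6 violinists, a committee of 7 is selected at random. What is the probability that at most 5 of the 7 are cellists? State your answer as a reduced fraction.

631/969

Total selections: C(22,7) = 170544.
Count the complement (more than 5 cellists): C(16,6)·C(6,1) + C(16,7)·C(6,0) = 48048 + 11440 = 59488.
Probability = 1 − 59488/170544 = 111056/170544 = 631/969.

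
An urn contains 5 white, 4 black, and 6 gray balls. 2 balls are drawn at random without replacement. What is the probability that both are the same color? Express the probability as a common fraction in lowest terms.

There are C(15,2) = 105 ways to draw 2 balls.
All same color: C(5,2) + C(4,2) + C(6,2) = 10 + 6 + 15 = 31.
Probability = 31/105.

31/105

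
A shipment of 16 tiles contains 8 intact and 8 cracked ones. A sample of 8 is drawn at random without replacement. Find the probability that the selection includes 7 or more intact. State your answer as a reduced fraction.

1/198

Total selections: C(16,8) = 12870.
Favorable selections (7 or more intact): C(8,7)·C(8,1) + C(8,8)·C(8,0) = 64 + 1 = 65.
Probability = 65/12870 = 1/198.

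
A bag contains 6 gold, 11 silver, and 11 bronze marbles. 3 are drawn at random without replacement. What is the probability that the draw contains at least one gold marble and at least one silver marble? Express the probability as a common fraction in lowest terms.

There are C(28,3) = 3276 possible draws.
By inclusion-exclusion on the complements, draws missing all gold or all silver: C(22,3) + C(17,3) − C(11,3) = 1540 + 680 − 165 = 2055.
So draws with at least one of each: 3276 − 2055 = 1221, probability 1221/3276 = 407/1092.

407/1092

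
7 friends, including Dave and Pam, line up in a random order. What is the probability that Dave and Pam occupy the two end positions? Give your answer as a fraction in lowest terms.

1/21

There are 7! = 5040 arrangements.
Place Dave and Pam at the ends in 2 ways, arrange the remaining 5 in 5! = 120 ways: 2·120 = 240.
Probability = 240/5040 = 1/21.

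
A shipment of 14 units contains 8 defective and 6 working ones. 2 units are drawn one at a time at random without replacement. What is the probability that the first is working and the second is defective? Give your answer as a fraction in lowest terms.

24/91

Multiply the conditional probabilities at each draw: 6/14 · 8/13 = 48/182 = 24/91.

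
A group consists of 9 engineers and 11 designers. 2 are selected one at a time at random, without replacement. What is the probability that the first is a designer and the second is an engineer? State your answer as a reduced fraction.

99/380

Multiply the conditional probabilities at each draw: 11/20 · 9/19 = 99/380.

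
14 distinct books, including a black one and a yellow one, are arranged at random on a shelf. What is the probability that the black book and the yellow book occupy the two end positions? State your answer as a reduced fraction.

1/91

There are 14! = 87178291200 arrangements.
Place the black book and the yellow book at the ends in 2 ways, arrange the remaining 12 in 12! = 479001600 ways: 2·479001600 = 958003200.
Probability = 958003200/87178291200 = 1/91.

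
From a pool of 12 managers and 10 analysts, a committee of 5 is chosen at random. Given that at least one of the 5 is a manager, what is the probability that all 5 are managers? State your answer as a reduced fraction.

44/1449

Work in counts. Selections with at least one manager: C(22,5) − C(10,5) = 26334 − 252 = 26082.
Of those, selections where all 5 are managers: C(12,5) = 792.
Conditional probability = 792/26082 = 44/1449.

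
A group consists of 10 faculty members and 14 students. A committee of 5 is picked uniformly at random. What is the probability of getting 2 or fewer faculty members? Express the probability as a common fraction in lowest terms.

169/253

There are C(24,5) = 42504 ways to choose the 5.
Favorable selections (2 or fewer faculty members): C(10,0)·C(14,5) + C(10,1)·C(14,4) + C(10,2)·C(14,3) = 2002 + 10010 + 16380 = 28392.
Probability = 28392/42504 = 169/253.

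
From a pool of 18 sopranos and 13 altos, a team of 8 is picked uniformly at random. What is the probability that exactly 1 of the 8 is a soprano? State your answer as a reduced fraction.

88/22475

There are C(31,8) = 7888725 ways to choose 8 from 31.
Selections with exactly 1 soprano: choose 1 of the 18 sopranos and 7 of the 13 altos, C(18,1)·C(13,7) = 18·1716 = 30888.
Probability = 30888/7888725 = 88/22475.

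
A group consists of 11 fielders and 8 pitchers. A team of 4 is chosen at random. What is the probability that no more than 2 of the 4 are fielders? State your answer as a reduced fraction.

371/646

There are C(19,4) = 3876 ways to choose the 4.
Count the complement (more than 2 fielders): C(11,3)·C(8,1) + C(11,4)·C(8,0) = 1320 + 330 = 1650.
Probability = 1 − 1650/3876 = 2226/3876 = 371/646.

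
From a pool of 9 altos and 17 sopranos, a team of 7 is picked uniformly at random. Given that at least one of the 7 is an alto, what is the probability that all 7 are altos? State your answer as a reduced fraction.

Work in counts. Selections with at least one alto: C(26,7) − C(17,7) = 657800 − 19448 = 638352.
Of those, selections where all 7 are altos: C(9,7) = 36.
Conditional probability = 36/638352 = 1/17732.

1/17732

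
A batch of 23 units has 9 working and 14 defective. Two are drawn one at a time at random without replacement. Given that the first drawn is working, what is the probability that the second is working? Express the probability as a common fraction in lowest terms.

4/11

After removing one working, 22 remain: 8 working and 14 defective.
So the probability the next is working is 8/22 = 4/11.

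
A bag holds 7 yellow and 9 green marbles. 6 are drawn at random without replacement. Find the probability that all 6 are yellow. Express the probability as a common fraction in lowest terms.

There are C(16,6) = 8008 possible selections.
Selections with all yellow: C(7,6) = 7.
Probability = 7/8008 = 1/1144.

1/1144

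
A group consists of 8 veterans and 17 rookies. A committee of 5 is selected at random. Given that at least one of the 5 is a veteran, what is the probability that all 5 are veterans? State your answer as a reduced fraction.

Work in counts. Selections with at least one veteran: C(25,5) − C(17,5) = 53130 − 6188 = 46942.
Of those, selections where all 5 are veterans: C(8,5) = 56.
Conditional probability = 56/46942 = 4/3353.

4/3353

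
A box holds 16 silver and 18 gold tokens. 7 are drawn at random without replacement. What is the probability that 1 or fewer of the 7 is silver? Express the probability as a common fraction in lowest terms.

39/638

Total selections: C(34,7) = 5379616.
Favorable selections (1 or fewer silver): C(16,0)·C(18,7) + C(16,1)·C(18,6) = 31824 + 297024 = 328848.
Probability = 328848/5379616 = 39/638.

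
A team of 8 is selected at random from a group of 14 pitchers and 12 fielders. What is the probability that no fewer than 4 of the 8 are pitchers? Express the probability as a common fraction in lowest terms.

1648/2185

Total selections: C(26,8) = 1562275.
Favorable selections (no fewer than 4 pitchers): C(14,4)·C(12,4) + C(14,5)·C(12,3) + C(14,6)·C(12,2) + C(14,7)·C(12,1) + C(14,8)·C(12,0) = 495495 + 440440 + 198198 + 41184 + 3003 = 1178320.
Probability = 1178320/1562275 = 1648/2185.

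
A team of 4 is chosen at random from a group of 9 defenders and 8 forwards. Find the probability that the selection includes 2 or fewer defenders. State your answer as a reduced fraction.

There are C(17,4) = 2380 ways to choose the 4.
Count the complement (more than 2 defenders): C(9,3)·C(8,1) + C(9,4)·C(8,0) = 672 + 126 = 798.
Probability = 1 − 798/2380 = 1582/2380 = 113/170.

113/170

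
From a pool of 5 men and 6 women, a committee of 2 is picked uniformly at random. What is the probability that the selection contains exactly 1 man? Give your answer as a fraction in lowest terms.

There are C(11,2) = 55 ways to choose 2 from 11.
Selections with exactly 1 man: choose 1 of the 5 men and 1 of the 6 women, C(5,1)·C(6,1) = 5·6 = 30.
Probability = 30/55 = 6/11.

6/11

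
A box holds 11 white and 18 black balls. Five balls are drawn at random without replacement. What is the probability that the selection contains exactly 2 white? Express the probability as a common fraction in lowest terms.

The sample space is all 5-subsets of the 29: C(29,5) = 118755.
Selections with exactly 2 white: choose 2 of the 11 white and 3 of the 18 black, C(11,2)·C(18,3) = 55·816 = 44880.
Probability = 44880/118755 = 2992/7917.

2992/7917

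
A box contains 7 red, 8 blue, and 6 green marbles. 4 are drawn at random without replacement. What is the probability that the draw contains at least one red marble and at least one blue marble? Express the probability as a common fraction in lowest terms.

There are C(21,4) = 5985 possible draws.
By inclusion-exclusion on the complements, draws missing all red or all blue: C(14,4) + C(13,4) − C(6,4) = 1001 + 715 − 15 = 1701.
So draws with at least one of each: 5985 − 1701 = 4284, probability 4284/5985 = 68/95.

68/95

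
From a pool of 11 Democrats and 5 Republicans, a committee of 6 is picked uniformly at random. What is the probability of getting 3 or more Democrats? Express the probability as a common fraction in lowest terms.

Total selections: C(16,6) = 8008.
Count the complement (fewer than 3 Democrats): C(11,1)·C(5,5) + C(11,2)·C(5,4) = 11 + 275 = 286.
Probability = 1 − 286/8008 = 7722/8008 = 27/28.

27/28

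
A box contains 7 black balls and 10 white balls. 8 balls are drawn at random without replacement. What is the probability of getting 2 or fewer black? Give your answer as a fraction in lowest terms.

Total selections: C(17,8) = 24310.
Favorable selections (2 or fewer black): C(7,0)·C(10,8) + C(7,1)·C(10,7) + C(7,2)·C(10,6) = 45 + 840 + 4410 = 5295.
Probability = 5295/24310 = 1059/4862.

1059/4862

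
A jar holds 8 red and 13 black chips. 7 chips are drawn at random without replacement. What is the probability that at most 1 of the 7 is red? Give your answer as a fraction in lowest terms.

429/3230

Total selections: C(21,7) = 116280.
Favorable selections (at most 1 red): C(8,0)·C(13,7) + C(8,1)·C(13,6) = 1716 + 13728 = 15444.
Probability = 15444/116280 = 429/3230.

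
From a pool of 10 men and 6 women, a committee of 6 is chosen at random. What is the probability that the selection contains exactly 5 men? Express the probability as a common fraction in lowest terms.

27/143

Total number of selections: C(16,6) = 8008.
Selections with exactly 5 men: choose 5 of the 10 men and 1 of the 6 women, C(10,5)·C(6,1) = 252·6 = 1512.
Probability = 1512/8008 = 27/143.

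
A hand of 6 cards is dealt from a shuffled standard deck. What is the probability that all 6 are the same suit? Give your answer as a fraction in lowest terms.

There are C(52,6) = 20358520 possible 6-card hands.
Hands of one suit: 4 suits × C(13,6) = 4·1716 = 6864.
Probability = 6864/20358520 = 66/195755.

66/195755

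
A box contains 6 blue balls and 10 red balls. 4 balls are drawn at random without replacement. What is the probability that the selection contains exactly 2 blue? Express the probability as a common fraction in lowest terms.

135/364

There are C(16,4) = 1820 ways to choose 4 from 16.
Selections with exactly 2 blue: choose 2 of the 6 blue and 2 of the 10 red, C(6,2)·C(10,2) = 15·45 = 675.
Probability = 675/1820 = 135/364.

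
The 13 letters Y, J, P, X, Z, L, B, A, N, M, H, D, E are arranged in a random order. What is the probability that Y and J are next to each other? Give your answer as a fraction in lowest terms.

There are 13! = 6227020800 arrangements.
Treat Y and J as a block: 12! arrangements of the blocks × 2 orders within the block = 2·479001600 = 958003200.
Probability = 958003200/6227020800 = 2/13.

2/13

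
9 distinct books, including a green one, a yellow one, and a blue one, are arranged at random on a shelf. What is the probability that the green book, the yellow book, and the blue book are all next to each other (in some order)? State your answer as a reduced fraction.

There are 9! = 362880 arrangements.
Treat the three as one block: 7! placements × 3! orders within the block = 5040·6 = 30240.
Probability = 30240/362880 = 1/12.

1/12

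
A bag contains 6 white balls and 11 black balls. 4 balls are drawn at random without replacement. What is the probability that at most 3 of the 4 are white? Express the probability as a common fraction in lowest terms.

There are C(17,4) = 2380 ways to choose the 4.
The complement is exactly 4 white: C(6,4)·C(11,0) = 15.
Probability = 1 − 15/2380 = 2365/2380 = 473/476.

473/476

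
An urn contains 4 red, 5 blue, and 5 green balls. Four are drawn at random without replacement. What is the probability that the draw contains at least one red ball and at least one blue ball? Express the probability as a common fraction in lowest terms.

There are C(14,4) = 1001 possible draws.
By inclusion-exclusion on the complements, draws missing all red or all blue: C(10,4) + C(9,4) − C(5,4) = 210 + 126 − 5 = 331.
So draws with at least one of each: 1001 − 331 = 670, probability 670/1001.

670/1001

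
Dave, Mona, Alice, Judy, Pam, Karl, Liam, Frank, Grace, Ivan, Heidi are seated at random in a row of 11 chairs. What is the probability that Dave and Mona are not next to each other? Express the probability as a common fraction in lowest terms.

9/11

There are 11! = 39916800 arrangements.
Arrangements with Dave and Mona adjacent: 2·10! = 7257600.
So not adjacent: 39916800 − 7257600 = 32659200, probability 32659200/39916800 = 9/11.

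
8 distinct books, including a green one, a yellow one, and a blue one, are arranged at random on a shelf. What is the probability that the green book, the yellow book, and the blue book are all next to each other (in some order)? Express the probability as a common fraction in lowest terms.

There are 8! = 40320 arrangements.
Treat the three as one block: 6! placements × 3! orders within the block = 720·6 = 4320.
Probability = 4320/40320 = 3/28.

3/28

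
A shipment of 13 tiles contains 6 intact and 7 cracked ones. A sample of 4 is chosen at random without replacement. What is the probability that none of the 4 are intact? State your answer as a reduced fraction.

There are C(13,4) = 715 possible selections.
Selections with no intact (all cracked): C(7,4) = 35.
Probability = 35/715 = 7/143.

7/143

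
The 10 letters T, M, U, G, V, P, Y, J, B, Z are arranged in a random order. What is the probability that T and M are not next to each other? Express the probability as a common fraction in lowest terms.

4/5

There are 10! = 3628800 arrangements.
Arrangements with T and M adjacent: 2·9! = 725760.
So not adjacent: 3628800 − 725760 = 2903040, probability 2903040/3628800 = 4/5.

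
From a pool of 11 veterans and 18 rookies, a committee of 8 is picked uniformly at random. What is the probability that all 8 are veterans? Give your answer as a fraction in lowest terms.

There are C(29,8) = 4292145 possible selections.
Selections with all veterans: C(11,8) = 165.
Probability = 165/4292145 = 1/26013.

1/26013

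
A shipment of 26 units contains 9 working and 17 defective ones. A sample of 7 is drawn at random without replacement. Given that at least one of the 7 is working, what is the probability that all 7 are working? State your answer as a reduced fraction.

Work in counts. Selections with at least one working: C(26,7) − C(17,7) = 657800 − 19448 = 638352.
Of those, selections where all 7 are working: C(9,7) = 36.
Conditional probability = 36/638352 = 1/17732.

1/17732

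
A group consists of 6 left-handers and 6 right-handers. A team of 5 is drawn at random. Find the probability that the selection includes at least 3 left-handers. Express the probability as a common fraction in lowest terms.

1/2

Total selections: C(12,5) = 792.
Favorable selections (at least 3 left-handers): C(6,3)·C(6,2) + C(6,4)·C(6,1) + C(6,5)·C(6,0) = 300 + 90 + 6 = 396.
Probability = 396/792 = 1/2.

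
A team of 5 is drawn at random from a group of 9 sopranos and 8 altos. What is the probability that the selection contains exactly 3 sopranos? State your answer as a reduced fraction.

84/221

There are C(17,5) = 6188 ways to choose 5 from 17.
Selections with exactly 3 sopranos: choose 3 of the 9 sopranos and 2 of the 8 altos, C(9,3)·C(8,2) = 84·28 = 2352.
Probability = 2352/6188 = 84/221.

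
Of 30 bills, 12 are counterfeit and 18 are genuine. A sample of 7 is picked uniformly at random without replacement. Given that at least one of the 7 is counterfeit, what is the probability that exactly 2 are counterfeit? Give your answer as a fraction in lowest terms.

7854/27833

Work in counts. Selections with at least one counterfeit: C(30,7) − C(18,7) = 2035800 − 31824 = 2003976.
Of those, selections where exactly 2 are counterfeit: C(12,2)·C(18,5) = 66·8568 = 565488.
Conditional probability = 565488/2003976 = 7854/27833.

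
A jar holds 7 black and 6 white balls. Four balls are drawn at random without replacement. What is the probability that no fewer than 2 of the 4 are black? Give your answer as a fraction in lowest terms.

There are C(13,4) = 715 ways to choose the 4.
Count the complement (fewer than 2 black): C(7,0)·C(6,4) + C(7,1)·C(6,3) = 15 + 140 = 155.
Probability = 1 − 155/715 = 560/715 = 112/143.

112/143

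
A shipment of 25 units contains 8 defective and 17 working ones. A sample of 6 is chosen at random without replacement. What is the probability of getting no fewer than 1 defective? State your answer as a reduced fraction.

There are C(25,6) = 177100 ways to choose the 6.
The complement is all 6 are working: C(17,6) = 12376.
Probability = 1 − 12376/177100 = 164724/177100 = 5883/6325.

5883/6325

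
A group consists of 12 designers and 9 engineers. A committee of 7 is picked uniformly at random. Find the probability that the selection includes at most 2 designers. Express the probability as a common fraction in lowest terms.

There are C(21,7) = 116280 ways to choose the 7.
Favorable selections (at most 2 designers): C(12,0)·C(9,7) + C(12,1)·C(9,6) + C(12,2)·C(9,5) = 36 + 1008 + 8316 = 9360.
Probability = 9360/116280 = 26/323.

26/323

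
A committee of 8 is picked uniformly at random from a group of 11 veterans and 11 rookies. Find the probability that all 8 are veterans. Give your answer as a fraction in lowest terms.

1/1938

There are C(22,8) = 319770 possible selections.
Selections with all veterans: C(11,8) = 165.
Probability = 165/319770 = 1/1938.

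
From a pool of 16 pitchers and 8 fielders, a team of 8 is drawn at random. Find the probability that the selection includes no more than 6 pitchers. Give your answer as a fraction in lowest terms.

57371/66861

There are C(24,8) = 735471 ways to choose the 8.
Count the complement (more than 6 pitchers): C(16,7)·C(8,1) + C(16,8)·C(8,0) = 91520 + 12870 = 104390.
Probability = 1 − 104390/735471 = 631081/735471 = 57371/66861.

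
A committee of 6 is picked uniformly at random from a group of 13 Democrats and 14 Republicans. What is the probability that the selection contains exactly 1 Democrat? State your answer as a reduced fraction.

91/1035

There are C(27,6) = 296010 ways to choose 6 from 27.
Selections with exactly 1 Democrat: choose 1 of the 13 Democrats and 5 of the 14 Republicans, C(13,1)·C(14,5) = 13·2002 = 26026.
Probability = 26026/296010 = 91/1035.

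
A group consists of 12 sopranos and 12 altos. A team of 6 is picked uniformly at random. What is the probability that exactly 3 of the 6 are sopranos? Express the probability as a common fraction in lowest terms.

1100/3059

There are C(24,6) = 134596 ways to choose 6 from 24.
Selections with exactly 3 sopranos: choose 3 of the 12 sopranos and 3 of the 12 altos, C(12,3)·C(12,3) = 220·220 = 48400.
Probability = 48400/134596 = 1100/3059.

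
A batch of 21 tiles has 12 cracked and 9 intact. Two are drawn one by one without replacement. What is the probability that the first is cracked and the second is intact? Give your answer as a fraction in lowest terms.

Multiply the conditional probabilities at each draw: 12/21 · 9/20 = 108/420 = 9/35.

9/35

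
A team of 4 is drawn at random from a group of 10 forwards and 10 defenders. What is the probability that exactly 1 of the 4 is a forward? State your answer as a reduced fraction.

The sample space is all 4-subsets of the 20: C(20,4) = 4845.
Selections with exactly 1 forward: choose 1 of the 10 forwards and 3 of the 10 defenders, C(10,1)·C(10,3) = 10·120 = 1200.
Probability = 1200/4845 = 80/323.

80/323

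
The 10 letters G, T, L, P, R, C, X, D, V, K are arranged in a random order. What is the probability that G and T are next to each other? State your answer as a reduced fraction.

There are 10! = 3628800 arrangements.
Treat G and T as a block: 9! arrangements of the blocks × 2 orders within the block = 2·362880 = 725760.
Probability = 725760/3628800 = 1/5.

1/5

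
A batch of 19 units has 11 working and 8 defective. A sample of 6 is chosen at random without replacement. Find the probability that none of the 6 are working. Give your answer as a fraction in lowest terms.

1/969

There are C(19,6) = 27132 possible selections.
Selections with no working (all defective): C(8,6) = 28.
Probability = 28/27132 = 1/969.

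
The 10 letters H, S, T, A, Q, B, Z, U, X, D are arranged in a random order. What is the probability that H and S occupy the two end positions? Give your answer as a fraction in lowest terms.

There are 10! = 3628800 arrangements.
Place H and S at the ends in 2 ways, arrange the remaining 8 in 8! = 40320 ways: 2·40320 = 80640.
Probability = 80640/3628800 = 1/45.

1/45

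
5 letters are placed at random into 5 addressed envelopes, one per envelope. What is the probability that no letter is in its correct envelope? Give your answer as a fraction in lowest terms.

There are 5! = 120 assignments.
By inclusion-exclusion, assignments with no fixed points: C(5,0)·5! − C(5,1)·4! + C(5,2)·3! − C(5,3)·2! + C(5,4)·1! − C(5,5)·0! = 44.
Probability = 44/120 = 11/30.

11/30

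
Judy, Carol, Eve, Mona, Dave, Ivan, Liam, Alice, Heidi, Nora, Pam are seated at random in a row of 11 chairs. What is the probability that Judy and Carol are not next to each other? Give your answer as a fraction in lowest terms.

There are 11! = 39916800 arrangements.
Arrangements with Judy and Carol adjacent: 2·10! = 7257600.
So not adjacent: 39916800 − 7257600 = 32659200, probability 32659200/39916800 = 9/11.

9/11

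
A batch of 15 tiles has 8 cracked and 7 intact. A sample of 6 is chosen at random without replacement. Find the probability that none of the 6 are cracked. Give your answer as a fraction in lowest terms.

1/715

There are C(15,6) = 5005 possible selections.
Selections with no cracked (all intact): C(7,6) = 7.
Probability = 7/5005 = 1/715.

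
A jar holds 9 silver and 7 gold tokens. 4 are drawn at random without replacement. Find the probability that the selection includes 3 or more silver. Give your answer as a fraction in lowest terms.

51/130

Total selections: C(16,4) = 1820.
Favorable selections (3 or more silver): C(9,3)·C(7,1) + C(9,4)·C(7,0) = 588 + 126 = 714.
Probability = 714/1820 = 51/130.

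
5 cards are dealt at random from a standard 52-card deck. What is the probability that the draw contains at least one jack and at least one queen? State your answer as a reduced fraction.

There are C(52,5) = 2598960 possible draws.
By inclusion-exclusion on the complements, draws missing all jacks or all queens: C(48,5) + C(48,5) − C(44,5) = 1712304 + 1712304 − 1086008 = 2338600.
So draws with at least one of each: 2598960 − 2338600 = 260360, probability 260360/2598960 = 6509/64974.

6509/64974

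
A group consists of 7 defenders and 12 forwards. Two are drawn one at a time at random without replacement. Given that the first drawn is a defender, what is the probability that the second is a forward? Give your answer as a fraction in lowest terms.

2/3

After removing one defender, 18 remain: 6 defenders and 12 forwards.
So the probability the next is a forward is 12/18 = 2/3.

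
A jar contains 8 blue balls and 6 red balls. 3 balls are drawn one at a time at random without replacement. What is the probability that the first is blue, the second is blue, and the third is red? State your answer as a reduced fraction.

2/13

Multiply the conditional probabilities at each draw: 8/14 · 7/13 · 6/12 = 336/2184 = 2/13.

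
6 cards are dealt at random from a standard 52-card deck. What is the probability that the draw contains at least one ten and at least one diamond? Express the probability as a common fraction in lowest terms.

There are C(52,6) = 20358520 possible draws.
By inclusion-exclusion on the complements, draws missing all tens or all diamonds: C(48,6) + C(39,6) − C(36,6) = 12271512 + 3262623 − 1947792 = 13586343.
So draws with at least one of each: 20358520 − 13586343 = 6772177, probability 6772177/20358520.

6772177/20358520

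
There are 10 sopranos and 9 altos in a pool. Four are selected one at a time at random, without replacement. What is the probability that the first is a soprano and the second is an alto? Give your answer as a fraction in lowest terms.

5/19

Multiply the conditional probabilities at each draw: 10/19 · 9/18 = 90/342 = 5/19.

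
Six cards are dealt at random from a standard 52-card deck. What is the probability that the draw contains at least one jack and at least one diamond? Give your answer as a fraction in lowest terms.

There are C(52,6) = 20358520 possible draws.
By inclusion-exclusion on the complements, draws missing all jacks or all diamonds: C(48,6) + C(39,6) − C(36,6) = 12271512 + 3262623 − 1947792 = 13586343.
So draws with at least one of each: 20358520 − 13586343 = 6772177, probability 6772177/20358520.

6772177/20358520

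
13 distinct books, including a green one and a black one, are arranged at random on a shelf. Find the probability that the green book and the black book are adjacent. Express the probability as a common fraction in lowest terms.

There are 13! = 6227020800 arrangements.
Treat the green book and the black book as a block: 12! arrangements of the blocks × 2 orders within the block = 2·479001600 = 958003200.
Probability = 958003200/6227020800 = 2/13.

2/13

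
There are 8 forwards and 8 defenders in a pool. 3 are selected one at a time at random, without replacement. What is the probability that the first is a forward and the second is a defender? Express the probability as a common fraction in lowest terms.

4/15

Multiply the conditional probabilities at each draw: 8/16 · 8/15 = 64/240 = 4/15.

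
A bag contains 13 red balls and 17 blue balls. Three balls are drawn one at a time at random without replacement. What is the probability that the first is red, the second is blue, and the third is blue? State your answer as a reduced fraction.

Multiply the conditional probabilities at each draw: 13/30 · 17/29 · 16/28 = 3536/24360 = 442/3045.

442/3045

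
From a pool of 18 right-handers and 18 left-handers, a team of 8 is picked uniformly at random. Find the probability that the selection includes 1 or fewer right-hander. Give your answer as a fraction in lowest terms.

13/638

Total selections: C(36,8) = 30260340.
Favorable selections (1 or fewer right-hander): C(18,0)·C(18,8) + C(18,1)·C(18,7) = 43758 + 572832 = 616590.
Probability = 616590/30260340 = 13/638.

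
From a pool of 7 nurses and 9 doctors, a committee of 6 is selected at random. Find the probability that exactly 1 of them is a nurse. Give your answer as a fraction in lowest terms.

Total number of selections: C(16,6) = 8008.
Selections with exactly 1 nurse: choose 1 of the 7 nurses and 5 of the 9 doctors, C(7,1)·C(9,5) = 7·126 = 882.
Probability = 882/8008 = 63/572.

63/572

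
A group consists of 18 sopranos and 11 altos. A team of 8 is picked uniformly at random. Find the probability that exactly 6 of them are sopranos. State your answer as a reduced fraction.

There are C(29,8) = 4292145 ways to choose 8 from 29.
Selections with exactly 6 sopranos: choose 6 of the 18 sopranos and 2 of the 11 altos, C(18,6)·C(11,2) = 18564·55 = 1021020.
Probability = 1021020/4292145 = 476/2001.

476/2001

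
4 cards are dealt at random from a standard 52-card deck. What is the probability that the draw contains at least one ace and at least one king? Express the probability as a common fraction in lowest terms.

1332/20825

There are C(52,4) = 270725 possible draws.
By inclusion-exclusion on the complements, draws missing all aces or all kings: C(48,4) + C(48,4) − C(44,4) = 194580 + 194580 − 135751 = 253409.
So draws with at least one of each: 270725 − 253409 = 17316, probability 17316/270725 = 1332/20825.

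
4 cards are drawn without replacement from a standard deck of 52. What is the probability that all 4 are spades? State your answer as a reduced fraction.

There are C(52,4) = 270725 possible 4-card hands.
Hands that are all spades: C(13,4) = 715.
Probability = 715/270725 = 11/4165.

11/4165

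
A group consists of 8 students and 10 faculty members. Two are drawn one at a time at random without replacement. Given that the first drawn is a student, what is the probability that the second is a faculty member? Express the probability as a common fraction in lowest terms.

10/17

After removing one student, 17 remain: 7 students and 10 faculty members.
So the probability the next is a faculty member is 10/17.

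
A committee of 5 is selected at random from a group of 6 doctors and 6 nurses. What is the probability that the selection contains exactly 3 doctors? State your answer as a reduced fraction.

25/66

There are C(12,5) = 792 ways to choose 5 from 12.
Selections with exactly 3 doctors: choose 3 of the 6 doctors and 2 of the 6 nurses, C(6,3)·C(6,2) = 20·15 = 300.
Probability = 300/792 = 25/66.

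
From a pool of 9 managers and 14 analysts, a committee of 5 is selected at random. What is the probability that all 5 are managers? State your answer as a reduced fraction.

18/4807

There are C(23,5) = 33649 possible selections.
Selections with all managers: C(9,5) = 126.
Probability = 126/33649 = 18/4807.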